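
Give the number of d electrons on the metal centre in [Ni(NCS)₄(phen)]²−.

d⁸

Each isothiocyanate is −1; 1,10-phenanthroline is neutral; balancing the −2 overall charge requires Ni(II).
Nickel is a group-10 element; Ni(II) is therefore d⁸.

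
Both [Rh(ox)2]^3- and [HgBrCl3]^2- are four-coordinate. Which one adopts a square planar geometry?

[Rh(ox)2]^3-

For [Rh(ox)2]^3-: Ligand charges: each oxalate is −2. With an overall charge of −3 the rhodium centre must be in the +1 oxidation state. Rh sits in group 9, so the d-electron count is 9 − 1 = 8. A 4d d⁸ ion has a large crystal-field splitting; square planar leaves the high-energy d_{x²−y²} orbital empty and maximises CFSE. → square planar.
For [HgBrCl3]^2-: Ligand charges: each bromide is −1; each chloride is −1. With an overall charge of −2 the mercury centre must be in the +2 oxidation state. Group 12 minus oxidation state 2 gives a d¹⁰ configuration. A d¹⁰ ion has no crystal-field stabilisation preference between square planar and tetrahedral, so four ligands adopt the sterically favoured tetrahedral geometry. → tetrahedral.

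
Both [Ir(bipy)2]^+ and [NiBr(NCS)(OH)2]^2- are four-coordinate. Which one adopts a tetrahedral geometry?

For [Ir(bipy)2]^+: Ligand charges: 2,2′-bipyridine is neutral. With an overall charge of +1 the iridium centre must be in the +1 oxidation state. Group 9 minus oxidation state 1 gives a d⁸ configuration. A 5d d⁸ ion has a large crystal-field splitting; square planar leaves the high-energy d_{x²−y²} orbital empty and maximises CFSE. → square planar.
For [NiBr(NCS)(OH)2]^2-: Summing ligand charges against the −2 overall charge gives an oxidation state of +2 for nickel. Ni sits in group 10, so the d-electron count is 10 − 2 = 8. Bromide, hydroxide, and isothiocyanate are weak-field ligands. With weak-field ligands the CFSE gain from square planar is small, so a 3d d⁸ ion takes the sterically preferred tetrahedral geometry. → tetrahedral.

[NiBr(NCS)(OH)2]^2-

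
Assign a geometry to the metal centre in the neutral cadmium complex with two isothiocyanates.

linear

Each isothiocyanate is −1; balancing the 0 overall charge requires Cd(II).
Cadmium is a group-12 element; Cd(II) is therefore d¹⁰.
With 2 monodentate ligands the coordination number is 2.
A d¹⁰ ion with only two ligands adopts a linear arrangement (sp hybridisation; no CFSE preference).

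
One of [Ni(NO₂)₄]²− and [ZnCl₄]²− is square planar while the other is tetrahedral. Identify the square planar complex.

[Ni(NO₂)₄]²−

For [Ni(NO₂)₄]²−: Ligand charges: each nitro (N-bound nitrite) is −1. With an overall charge of −2 the nickel centre must be in the +2 oxidation state. Ni sits in group 10, so the d-electron count is 10 − 2 = 8. Nitro (N-bound nitrite) is a strong-field ligand (high in the spectrochemical series). A 3d d⁸ ion with strong-field ligands gains enough CFSE to favour square planar over tetrahedral. → square planar.
For [ZnCl₄]²−: Ligand charges: each chloride is −1. With an overall charge of −2 the zinc centre must be in the +2 oxidation state. Group 12 minus oxidation state 2 gives a d¹⁰ configuration. A d¹⁰ ion has no crystal-field stabilisation preference between square planar and tetrahedral, so four ligands adopt the sterically favoured tetrahedral geometry. → tetrahedral.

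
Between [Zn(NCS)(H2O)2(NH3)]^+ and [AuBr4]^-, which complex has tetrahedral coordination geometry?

For [Zn(NCS)(H2O)2(NH3)]^+: Ligand charges: each isothiocyanate is −1; water is neutral; ammonia is neutral. With an overall charge of +1 the zinc centre must be in the +2 oxidation state. Zinc is a group-12 element; Zn(II) is therefore d¹⁰. A d¹⁰ ion has no crystal-field stabilisation preference between square planar and tetrahedral, so four ligands adopt the sterically favoured tetrahedral geometry. → tetrahedral.
For [AuBr4]^-: Summing ligand charges against the −1 overall charge gives an oxidation state of +3 for gold. Au sits in group 11, so the d-electron count is 11 − 3 = 8. A 5d d⁸ ion has a large crystal-field splitting; square planar leaves the high-energy d_{x²−y²} orbital empty and maximises CFSE. → square planar.

[Zn(NCS)(H2O)2(NH3)]^+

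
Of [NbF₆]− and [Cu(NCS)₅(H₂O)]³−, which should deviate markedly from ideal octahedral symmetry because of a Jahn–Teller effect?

[Cu(NCS)₅(H₂O)]³−

[NbF₆]−: Summing ligand charges against the −1 overall charge gives an oxidation state of +5 for niobium. Nb sits in group 5, so the d-electron count is 5 − 5 = 0. The d⁰ configuration leaves the e_g set evenly filled (or empty) — no strong Jahn–Teller driving force.
[Cu(NCS)₅(H₂O)]³−: Ligand charges: each isothiocyanate is −1; water is neutral. With an overall charge of −3 the copper centre must be in the +2 oxidation state. Copper is a group-11 element; Cu(II) is therefore d⁹. The t₂g⁶e_g³ configuration has an unevenly filled e_g set; the Jahn–Teller theorem predicts a tetragonal distortion (typically axial elongation) to lift the degeneracy.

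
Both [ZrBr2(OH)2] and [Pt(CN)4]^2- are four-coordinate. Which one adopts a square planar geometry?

[Pt(CN)4]^2-

For [ZrBr2(OH)2]: Each bromide is −1; each hydroxide is −1; balancing the 0 overall charge requires Zr(IV). Group 4 minus oxidation state 4 gives a d⁰ configuration. A d⁰ ion has no crystal-field stabilisation preference between square planar and tetrahedral, so four ligands adopt the sterically favoured tetrahedral geometry. → tetrahedral.
For [Pt(CN)4]^2-: Each cyanide is −1; balancing the −2 overall charge requires Pt(II). Pt sits in group 10, so the d-electron count is 10 − 2 = 8. A 5d d⁸ ion has a large crystal-field splitting; square planar leaves the high-energy d_{x²−y²} orbital empty and maximises CFSE. → square planar.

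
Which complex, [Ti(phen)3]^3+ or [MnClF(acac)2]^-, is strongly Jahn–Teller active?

[MnClF(acac)2]^-

[Ti(phen)3]^3+: 1,10-phenanthroline is neutral; balancing the +3 overall charge requires Ti(III). Group 4 minus oxidation state 3 gives a d¹ configuration. The d¹ configuration leaves the e_g set evenly filled (or empty) — no strong Jahn–Teller driving force.
[MnClF(acac)2]^-: Each chloride is −1; each fluoride is −1; each acetylacetonate is −1; balancing the −1 overall charge requires Mn(III). Mn sits in group 7, so the d-electron count is 7 − 3 = 4. Acetylacetonate, chloride, and fluoride are weak-field ligands for a first-row metal, so the complex is high-spin. The t₂g³e_g¹ (high-spin) configuration has an unevenly filled e_g set; the Jahn–Teller theorem predicts a tetragonal distortion (typically axial elongation) to lift the degeneracy.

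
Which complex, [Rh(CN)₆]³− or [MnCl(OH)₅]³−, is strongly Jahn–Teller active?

[Rh(CN)₆]³−: Each cyanide is −1; balancing the −3 overall charge requires Rh(III). Rh sits in group 9, so the d-electron count is 9 − 3 = 6. A 4d ion has a large Δₒ and is invariably low-spin. The d⁶ configuration leaves the e_g set evenly filled (or empty) — no strong Jahn–Teller driving force.
[MnCl(OH)₅]³−: Summing ligand charges against the −3 overall charge gives an oxidation state of +3 for manganese. Mn sits in group 7, so the d-electron count is 7 − 3 = 4. Chloride and hydroxide are weak-field ligands for a first-row metal, so the complex is high-spin. The t₂g³e_g¹ (high-spin) configuration has an unevenly filled e_g set; the Jahn–Teller theorem predicts a tetragonal distortion (typically axial elongation) to lift the degeneracy.

[MnCl(OH)₅]³−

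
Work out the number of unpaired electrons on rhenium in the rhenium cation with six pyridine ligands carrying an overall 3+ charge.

2 unpaired electrons

Pyridine is neutral; balancing the +3 overall charge requires Re(III).
Re sits in group 7, so the d-electron count is 7 − 3 = 4.
The spin state decides the count: a 5d ion has a large Δₒ and is invariably low-spin.
An octahedral low-spin d⁴ ion is t₂g⁴e_g⁰, giving 2 unpaired electrons.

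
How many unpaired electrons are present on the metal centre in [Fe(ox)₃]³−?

Summing ligand charges against the −3 overall charge gives an oxidation state of +3 for iron.
Group 8 minus oxidation state 3 gives a d⁵ configuration.
Counting donor atoms: 3×oxalate (bidentate) → 6 donors. Coordination number = 6.
The spin state decides the count: Oxalate is a weak-field ligand for a first-row metal, so the complex is high-spin.
An octahedral high-spin d⁵ ion is t₂g³e_g², giving 5 unpaired electrons.

5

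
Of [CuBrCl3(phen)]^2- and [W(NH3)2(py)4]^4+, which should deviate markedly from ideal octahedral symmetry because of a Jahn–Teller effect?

[CuBrCl3(phen)]^2-

[CuBrCl3(phen)]^2-: Each bromide is −1; each chloride is −1; 1,10-phenanthroline is neutral; balancing the −2 overall charge requires Cu(II). Group 11 minus oxidation state 2 gives a d⁹ configuration. The t₂g⁶e_g³ configuration has an unevenly filled e_g set; the Jahn–Teller theorem predicts a tetragonal distortion (typically axial elongation) to lift the degeneracy.
[W(NH3)2(py)4]^4+: Ammonia is neutral; pyridine is neutral; balancing the +4 overall charge requires W(IV). Tungsten is a group-6 element; W(IV) is therefore d². The d² configuration leaves the e_g set evenly filled (or empty) — no strong Jahn–Teller driving force.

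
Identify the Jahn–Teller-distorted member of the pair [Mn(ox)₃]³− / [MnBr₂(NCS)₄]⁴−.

[Mn(ox)₃]³−: Ligand charges: each oxalate is −2. With an overall charge of −3 the manganese centre must be in the +3 oxidation state. Manganese is a group-7 element; Mn(III) is therefore d⁴. Oxalate is a weak-field ligand for a first-row metal, so the complex is high-spin. The t₂g³e_g¹ (high-spin) configuration has an unevenly filled e_g set; the Jahn–Teller theorem predicts a tetragonal distortion (typically axial elongation) to lift the degeneracy.
[MnBr₂(NCS)₄]⁴−: Summing ligand charges against the −4 overall charge gives an oxidation state of +2 for manganese. Manganese is a group-7 element; Mn(II) is therefore d⁵. Bromide and isothiocyanate are weak-field ligands for a first-row metal, so the complex is high-spin. The d⁵ configuration leaves the e_g set evenly filled (or empty) — no strong Jahn–Teller driving force.

[Mn(ox)₃]³−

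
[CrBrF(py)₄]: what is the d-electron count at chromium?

d4

Summing ligand charges against the 0 overall charge gives an oxidation state of +2 for chromium.
Chromium is a group-6 element; Cr(II) is therefore d⁴.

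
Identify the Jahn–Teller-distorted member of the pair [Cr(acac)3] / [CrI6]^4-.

[Cr(acac)3]: Summing ligand charges against the 0 overall charge gives an oxidation state of +3 for chromium. Cr sits in group 6, so the d-electron count is 6 − 3 = 3. The d³ configuration leaves the e_g set evenly filled (or empty) — no strong Jahn–Teller driving force.
[CrI6]^4-: Ligand charges: each iodide is −1. With an overall charge of −4 the chromium centre must be in the +2 oxidation state. Group 6 minus oxidation state 2 gives a d⁴ configuration. Iodide is a weak-field ligand for a first-row metal, so the complex is high-spin. The t₂g³e_g¹ (high-spin) configuration has an unevenly filled e_g set; the Jahn–Teller theorem predicts a tetragonal distortion (typically axial elongation) to lift the degeneracy.

[CrI6]^4-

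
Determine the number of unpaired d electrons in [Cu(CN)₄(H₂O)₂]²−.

Each cyanide is −1; water is neutral; balancing the −2 overall charge requires Cu(II).
Copper is a group-11 element; Cu(II) is therefore d⁹.
In an octahedral field the d⁹ configuration is t₂g⁶e_g³ (only one arrangement possible), giving 1 unpaired electron.

1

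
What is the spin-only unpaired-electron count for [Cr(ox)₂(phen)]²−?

4

Ligand charges: each oxalate is −2; 1,10-phenanthroline is neutral. With an overall charge of −2 the chromium centre must be in the +2 oxidation state.
Group 6 minus oxidation state 2 gives a d⁴ configuration.
Counting donor atoms: 2×oxalate (bidentate) → 4 donors; 1×1,10-phenanthroline (bidentate) → 2 donors. Coordination number = 6.
The spin state decides the count: Oxalate is a weak-field ligand for a first-row metal, so the complex is high-spin.
An octahedral high-spin d⁴ ion is t₂g³e_g¹, giving 4 unpaired electrons.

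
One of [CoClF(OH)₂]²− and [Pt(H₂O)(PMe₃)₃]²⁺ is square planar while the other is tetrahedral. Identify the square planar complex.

For [CoClF(OH)₂]²−: Summing ligand charges against the −2 overall charge gives an oxidation state of +2 for cobalt. Co sits in group 9, so the d-electron count is 9 − 2 = 7. For a high-spin 3d d⁷ ion with weak-field ligands the small Δₜ gives little square-planar CFSE advantage, so four ligands adopt the sterically favoured tetrahedral geometry. → tetrahedral.
For [Pt(H₂O)(PMe₃)₃]²⁺: Summing ligand charges against the +2 overall charge gives an oxidation state of +2 for platinum. Platinum is a group-10 element; Pt(II) is therefore d⁸. A 5d d⁸ ion has a large crystal-field splitting; square planar leaves the high-energy d_{x²−y²} orbital empty and maximises CFSE. → square planar.

[Pt(H₂O)(PMe₃)₃]²⁺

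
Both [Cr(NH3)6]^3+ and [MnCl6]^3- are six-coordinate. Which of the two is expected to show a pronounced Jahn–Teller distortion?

[MnCl6]^3-

[Cr(NH3)6]^3+: Summing ligand charges against the +3 overall charge gives an oxidation state of +3 for chromium. Cr sits in group 6, so the d-electron count is 6 − 3 = 3. The d³ configuration leaves the e_g set evenly filled (or empty) — no strong Jahn–Teller driving force.
[MnCl6]^3-: Each chloride is −1; balancing the −3 overall charge requires Mn(III). Manganese is a group-7 element; Mn(III) is therefore d⁴. Chloride is a weak-field ligand for a first-row metal, so the complex is high-spin. The t₂g³e_g¹ (high-spin) configuration has an unevenly filled e_g set; the Jahn–Teller theorem predicts a tetragonal distortion (typically axial elongation) to lift the degeneracy.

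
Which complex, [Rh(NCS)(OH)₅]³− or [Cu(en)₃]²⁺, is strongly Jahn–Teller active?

[Cu(en)₃]²⁺

[Rh(NCS)(OH)₅]³−: Each isothiocyanate is −1; each hydroxide is −1; balancing the −3 overall charge requires Rh(III). Group 9 minus oxidation state 3 gives a d⁶ configuration. A 4d ion has a large Δₒ and is invariably low-spin. The d⁶ configuration leaves the e_g set evenly filled (or empty) — no strong Jahn–Teller driving force.
[Cu(en)₃]²⁺: Summing ligand charges against the +2 overall charge gives an oxidation state of +2 for copper. Group 11 minus oxidation state 2 gives a d⁹ configuration. The t₂g⁶e_g³ configuration has an unevenly filled e_g set; the Jahn–Teller theorem predicts a tetragonal distortion (typically axial elongation) to lift the degeneracy.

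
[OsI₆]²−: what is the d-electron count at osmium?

Ligand charges: each iodide is −1. With an overall charge of −2 the osmium centre must be in the +4 oxidation state.
Group 8 minus oxidation state 4 gives a d⁴ configuration.

d⁴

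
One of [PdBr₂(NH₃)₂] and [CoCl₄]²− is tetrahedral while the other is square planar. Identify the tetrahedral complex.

[CoCl₄]²−

For [PdBr₂(NH₃)₂]: Each bromide is −1; ammonia is neutral; balancing the 0 overall charge requires Pd(II). Palladium is a group-10 element; Pd(II) is therefore d⁸. A 4d d⁸ ion has a large crystal-field splitting; square planar leaves the high-energy d_{x²−y²} orbital empty and maximises CFSE. → square planar.
For [CoCl₄]²−: Each chloride is −1; balancing the −2 overall charge requires Co(II). Co sits in group 9, so the d-electron count is 9 − 2 = 7. For a high-spin 3d d⁷ ion with weak-field ligands the small Δₜ gives little square-planar CFSE advantage, so four ligands adopt the sterically favoured tetrahedral geometry. → tetrahedral.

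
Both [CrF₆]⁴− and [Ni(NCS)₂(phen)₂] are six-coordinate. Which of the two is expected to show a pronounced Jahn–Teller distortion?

[CrF₆]⁴−

[CrF₆]⁴−: Summing ligand charges against the −4 overall charge gives an oxidation state of +2 for chromium. Cr sits in group 6, so the d-electron count is 6 − 2 = 4. Fluoride is a weak-field ligand for a first-row metal, so the complex is high-spin. The t₂g³e_g¹ (high-spin) configuration has an unevenly filled e_g set; the Jahn–Teller theorem predicts a tetragonal distortion (typically axial elongation) to lift the degeneracy.
[Ni(NCS)₂(phen)₂]: Each isothiocyanate is −1; 1,10-phenanthroline is neutral; balancing the 0 overall charge requires Ni(II). Ni sits in group 10, so the d-electron count is 10 − 2 = 8. The d⁸ configuration leaves the e_g set evenly filled (or empty) — no strong Jahn–Teller driving force.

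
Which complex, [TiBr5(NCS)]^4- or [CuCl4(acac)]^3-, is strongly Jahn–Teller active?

[CuCl4(acac)]^3-

[TiBr5(NCS)]^4-: Summing ligand charges against the −4 overall charge gives an oxidation state of +2 for titanium. Group 4 minus oxidation state 2 gives a d² configuration. The d² configuration leaves the e_g set evenly filled (or empty) — no strong Jahn–Teller driving force.
[CuCl4(acac)]^3-: Each chloride is −1; each acetylacetonate is −1; balancing the −3 overall charge requires Cu(II). Cu sits in group 11, so the d-electron count is 11 − 2 = 9. The t₂g⁶e_g³ configuration has an unevenly filled e_g set; the Jahn–Teller theorem predicts a tetragonal distortion (typically axial elongation) to lift the degeneracy.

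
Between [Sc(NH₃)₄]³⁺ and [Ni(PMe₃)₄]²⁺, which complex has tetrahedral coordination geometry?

[Sc(NH₃)₄]³⁺

For [Sc(NH₃)₄]³⁺: Ammonia is neutral; balancing the +3 overall charge requires Sc(III). Scandium is a group-3 element; Sc(III) is therefore d⁰. A d⁰ ion has no crystal-field stabilisation preference between square planar and tetrahedral, so four ligands adopt the sterically favoured tetrahedral geometry. → tetrahedral.
For [Ni(PMe₃)₄]²⁺: Ligand charges: trimethylphosphine is neutral. With an overall charge of +2 the nickel centre must be in the +2 oxidation state. Nickel is a group-10 element; Ni(II) is therefore d⁸. Trimethylphosphine is a strong-field ligand (high in the spectrochemical series). A 3d d⁸ ion with strong-field ligands gains enough CFSE to favour square planar over tetrahedral. → square planar.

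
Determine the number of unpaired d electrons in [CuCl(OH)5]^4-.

1 unpaired electron

Summing ligand charges against the −4 overall charge gives an oxidation state of +2 for copper.
Cu sits in group 11, so the d-electron count is 11 − 2 = 9.
In an octahedral field the d⁹ configuration is t₂g⁶e_g³ (only one arrangement possible), giving 1 unpaired electron.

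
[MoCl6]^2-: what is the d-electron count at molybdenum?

d²

Summing ligand charges against the −2 overall charge gives an oxidation state of +4 for molybdenum.
Mo sits in group 6, so the d-electron count is 6 − 4 = 2.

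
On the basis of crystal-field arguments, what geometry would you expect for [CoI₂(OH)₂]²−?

tetrahedral

Each iodide is −1; each hydroxide is −1; balancing the −2 overall charge requires Co(II).
Co sits in group 9, so the d-electron count is 9 − 2 = 7.
With 4 monodentate ligands the coordination number is 4.
Hydroxide and iodide are weak-field ligands.
For a high-spin 3d d⁷ ion with weak-field ligands the small Δₜ gives little square-planar CFSE advantage, so four ligands adopt the sterically favoured tetrahedral geometry.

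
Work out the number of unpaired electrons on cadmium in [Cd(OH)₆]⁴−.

Each hydroxide is −1; balancing the −4 overall charge requires Cd(II).
Cadmium is a group-12 element; Cd(II) is therefore d¹⁰.
In an octahedral field the d¹⁰ configuration is t₂g⁶e_g⁴, giving 0 unpaired electrons.

0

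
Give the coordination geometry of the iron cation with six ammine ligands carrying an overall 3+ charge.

Ligand charges: ammonia is neutral. With an overall charge of +3 the iron centre must be in the +3 oxidation state.
Group 8 minus oxidation state 3 gives a d⁵ configuration.
With 6 monodentate ligands the coordination number is 6.
Six donors around a single metal centre give an octahedral coordination sphere.

octahedral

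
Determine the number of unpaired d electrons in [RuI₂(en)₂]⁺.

Ligand charges: each iodide is −1; ethylenediamine is neutral. With an overall charge of +1 the ruthenium centre must be in the +3 oxidation state.
Group 8 minus oxidation state 3 gives a d⁵ configuration.
Counting donor atoms: 2×iodide (monodentate) → 2 donors; 2×ethylenediamine (bidentate) → 4 donors. Coordination number = 6.
The spin state decides the count: a 4d ion has a large Δₒ and is invariably low-spin.
An octahedral low-spin d⁵ ion is t₂g⁵e_g⁰, giving 1 unpaired electron.

1 unpaired electron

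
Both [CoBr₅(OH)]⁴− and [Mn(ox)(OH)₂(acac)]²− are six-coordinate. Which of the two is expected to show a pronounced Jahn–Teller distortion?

[CoBr₅(OH)]⁴−: Each bromide is −1; each hydroxide is −1; balancing the −4 overall charge requires Co(II). Group 9 minus oxidation state 2 gives a d⁷ configuration. Bromide and hydroxide are weak-field ligands for a first-row metal, so the complex is high-spin. The d⁷ configuration leaves the e_g set evenly filled (or empty) — no strong Jahn–Teller driving force.
[Mn(ox)(OH)₂(acac)]²−: Each oxalate is −2; each hydroxide is −1; each acetylacetonate is −1; balancing the −2 overall charge requires Mn(III). Mn sits in group 7, so the d-electron count is 7 − 3 = 4. Acetylacetonate, hydroxide, and oxalate are weak-field ligands for a first-row metal, so the complex is high-spin. The t₂g³e_g¹ (high-spin) configuration has an unevenly filled e_g set; the Jahn–Teller theorem predicts a tetragonal distortion (typically axial elongation) to lift the degeneracy.

[Mn(ox)(OH)₂(acac)]²−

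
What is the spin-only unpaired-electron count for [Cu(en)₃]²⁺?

1

Ethylenediamine is neutral; balancing the +2 overall charge requires Cu(II).
Copper is a group-11 element; Cu(II) is therefore d⁹.
Counting donor atoms: 3×ethylenediamine (bidentate) → 6 donors. Coordination number = 6.
In an octahedral field the d⁹ configuration is t₂g⁶e_g³ (only one arrangement possible), giving 1 unpaired electron.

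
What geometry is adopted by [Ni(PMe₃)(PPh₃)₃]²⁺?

square planar

Trimethylphosphine is neutral; triphenylphosphine is neutral; balancing the +2 overall charge requires Ni(II).
Nickel is a group-10 element; Ni(II) is therefore d⁸.
With 4 monodentate ligands the coordination number is 4.
Trimethylphosphine and triphenylphosphine are strong-field ligands (high in the spectrochemical series).
A 3d d⁸ ion with strong-field ligands gains enough CFSE to favour square planar over tetrahedral.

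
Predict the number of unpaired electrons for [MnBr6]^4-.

5

Each bromide is −1; balancing the −4 overall charge requires Mn(II).
Manganese is a group-7 element; Mn(II) is therefore d⁵.
The spin state decides the count: Bromide is a weak-field ligand for a first-row metal, so the complex is high-spin.
An octahedral high-spin d⁵ ion is t₂g³e_g², giving 5 unpaired electrons.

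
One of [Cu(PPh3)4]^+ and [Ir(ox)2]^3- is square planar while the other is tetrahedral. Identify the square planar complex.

For [Cu(PPh3)4]^+: Ligand charges: triphenylphosphine is neutral. With an overall charge of +1 the copper centre must be in the +1 oxidation state. Group 11 minus oxidation state 1 gives a d¹⁰ configuration. A d¹⁰ ion has no crystal-field stabilisation preference between square planar and tetrahedral, so four ligands adopt the sterically favoured tetrahedral geometry. → tetrahedral.
For [Ir(ox)2]^3-: Each oxalate is −2; balancing the −3 overall charge requires Ir(I). Iridium is a group-9 element; Ir(I) is therefore d⁸. A 5d d⁸ ion has a large crystal-field splitting; square planar leaves the high-energy d_{x²−y²} orbital empty and maximises CFSE. → square planar.

[Ir(ox)2]^3-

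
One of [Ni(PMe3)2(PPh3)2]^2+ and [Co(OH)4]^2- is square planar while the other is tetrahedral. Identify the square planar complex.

For [Ni(PMe3)2(PPh3)2]^2+: Summing ligand charges against the +2 overall charge gives an oxidation state of +2 for nickel. Group 10 minus oxidation state 2 gives a d⁸ configuration. Trimethylphosphine and triphenylphosphine are strong-field ligands (high in the spectrochemical series). A 3d d⁸ ion with strong-field ligands gains enough CFSE to favour square planar over tetrahedral. → square planar.
For [Co(OH)4]^2-: Each hydroxide is −1; balancing the −2 overall charge requires Co(II). Co sits in group 9, so the d-electron count is 9 − 2 = 7. For a high-spin 3d d⁷ ion with weak-field ligands the small Δₜ gives little square-planar CFSE advantage, so four ligands adopt the sterically favoured tetrahedral geometry. → tetrahedral.

[Ni(PMe3)2(PPh3)2]^2+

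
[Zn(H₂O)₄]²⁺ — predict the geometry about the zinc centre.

Summing ligand charges against the +2 overall charge gives an oxidation state of +2 for zinc.
Group 12 minus oxidation state 2 gives a d¹⁰ configuration.
Coordination number: 4.
A d¹⁰ ion has no crystal-field stabilisation preference between square planar and tetrahedral, so four ligands adopt the sterically favoured tetrahedral geometry.

tetrahedral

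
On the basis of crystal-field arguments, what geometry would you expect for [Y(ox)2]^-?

Ligand charges: each oxalate is −2. With an overall charge of −1 the yttrium centre must be in the +3 oxidation state.
Y sits in group 3, so the d-electron count is 3 − 3 = 0.
Counting donor atoms: 2×oxalate (bidentate) → 4 donors. Coordination number = 4.
A d⁰ ion has no crystal-field stabilisation preference between square planar and tetrahedral, so four ligands adopt the sterically favoured tetrahedral geometry.

tetrahedral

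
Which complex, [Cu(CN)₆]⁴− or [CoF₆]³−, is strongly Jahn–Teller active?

[Cu(CN)₆]⁴−

[Cu(CN)₆]⁴−: Summing ligand charges against the −4 overall charge gives an oxidation state of +2 for copper. Copper is a group-11 element; Cu(II) is therefore d⁹. The t₂g⁶e_g³ configuration has an unevenly filled e_g set; the Jahn–Teller theorem predicts a tetragonal distortion (typically axial elongation) to lift the degeneracy.
[CoF₆]³−: Ligand charges: each fluoride is −1. With an overall charge of −3 the cobalt centre must be in the +3 oxidation state. Group 9 minus oxidation state 3 gives a d⁶ configuration. Fluoride is the one ligand weak enough to leave Co(III) high-spin — [CoF₆]³⁻ is the classic exception. The d⁶ configuration leaves the e_g set evenly filled (or empty) — no strong Jahn–Teller driving force.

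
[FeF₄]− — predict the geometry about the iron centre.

tetrahedral

Each fluoride is −1; balancing the −1 overall charge requires Fe(III).
Group 8 minus oxidation state 3 gives a d⁵ configuration.
With 4 monodentate ligands the coordination number is 4.
Fluoride is a weak-field ligand.
A high-spin d⁵ ion has zero CFSE in either geometry, so four ligands adopt the sterically favoured tetrahedral geometry.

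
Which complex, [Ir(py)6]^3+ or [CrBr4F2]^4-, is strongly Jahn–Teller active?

[Ir(py)6]^3+: Ligand charges: pyridine is neutral. With an overall charge of +3 the iridium centre must be in the +3 oxidation state. Group 9 minus oxidation state 3 gives a d⁶ configuration. A 5d ion has a large Δₒ and is invariably low-spin. The d⁶ configuration leaves the e_g set evenly filled (or empty) — no strong Jahn–Teller driving force.
[CrBr4F2]^4-: Ligand charges: each bromide is −1; each fluoride is −1. With an overall charge of −4 the chromium centre must be in the +2 oxidation state. Cr sits in group 6, so the d-electron count is 6 − 2 = 4. Bromide and fluoride are weak-field ligands for a first-row metal, so the complex is high-spin. The t₂g³e_g¹ (high-spin) configuration has an unevenly filled e_g set; the Jahn–Teller theorem predicts a tetragonal distortion (typically axial elongation) to lift the degeneracy.

[CrBr4F2]^4-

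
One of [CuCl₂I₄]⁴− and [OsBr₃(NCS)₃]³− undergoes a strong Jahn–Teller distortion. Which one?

[CuCl₂I₄]⁴−: Ligand charges: each chloride is −1; each iodide is −1. With an overall charge of −4 the copper centre must be in the +2 oxidation state. Cu sits in group 11, so the d-electron count is 11 − 2 = 9. The t₂g⁶e_g³ configuration has an unevenly filled e_g set; the Jahn–Teller theorem predicts a tetragonal distortion (typically axial elongation) to lift the degeneracy.
[OsBr₃(NCS)₃]³−: Each bromide is −1; each isothiocyanate is −1; balancing the −3 overall charge requires Os(III). Group 8 minus oxidation state 3 gives a d⁵ configuration. A 5d ion has a large Δₒ and is invariably low-spin. The d⁵ configuration leaves the e_g set evenly filled (or empty) — no strong Jahn–Teller driving force.

[CuCl₂I₄]⁴−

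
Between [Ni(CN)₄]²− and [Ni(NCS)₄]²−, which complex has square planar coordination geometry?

For [Ni(CN)₄]²−: Summing ligand charges against the −2 overall charge gives an oxidation state of +2 for nickel. Group 10 minus oxidation state 2 gives a d⁸ configuration. Cyanide is a strong-field ligand (high in the spectrochemical series). A 3d d⁸ ion with strong-field ligands gains enough CFSE to favour square planar over tetrahedral. → square planar.
For [Ni(NCS)₄]²−: Summing ligand charges against the −2 overall charge gives an oxidation state of +2 for nickel. Nickel is a group-10 element; Ni(II) is therefore d⁸. Isothiocyanate is a weak-field ligand. With weak-field ligands the CFSE gain from square planar is small, so a 3d d⁸ ion takes the sterically preferred tetrahedral geometry. → tetrahedral.

[Ni(CN)₄]²−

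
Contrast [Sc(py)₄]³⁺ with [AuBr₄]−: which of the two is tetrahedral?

[Sc(py)₄]³⁺

For [Sc(py)₄]³⁺: Ligand charges: pyridine is neutral. With an overall charge of +3 the scandium centre must be in the +3 oxidation state. Group 3 minus oxidation state 3 gives a d⁰ configuration. A d⁰ ion has no crystal-field stabilisation preference between square planar and tetrahedral, so four ligands adopt the sterically favoured tetrahedral geometry. → tetrahedral.
For [AuBr₄]−: Ligand charges: each bromide is −1. With an overall charge of −1 the gold centre must be in the +3 oxidation state. Au sits in group 11, so the d-electron count is 11 − 3 = 8. A 5d d⁸ ion has a large crystal-field splitting; square planar leaves the high-energy d_{x²−y²} orbital empty and maximises CFSE. → square planar.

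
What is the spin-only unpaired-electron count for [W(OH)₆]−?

1

Ligand charges: each hydroxide is −1. With an overall charge of −1 the tungsten centre must be in the +5 oxidation state.
W sits in group 6, so the d-electron count is 6 − 5 = 1.
In an octahedral field the d¹ configuration is t₂g¹e_g⁰ (only one arrangement possible), giving 1 unpaired electron.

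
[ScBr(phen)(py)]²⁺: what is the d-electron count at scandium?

Summing ligand charges against the +2 overall charge gives an oxidation state of +3 for scandium.
Group 3 minus oxidation state 3 gives a d⁰ configuration.

d0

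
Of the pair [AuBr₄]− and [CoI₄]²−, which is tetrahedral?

[CoI₄]²−

For [AuBr₄]−: Each bromide is −1; balancing the −1 overall charge requires Au(III). Gold is a group-11 element; Au(III) is therefore d⁸. A 5d d⁸ ion has a large crystal-field splitting; square planar leaves the high-energy d_{x²−y²} orbital empty and maximises CFSE. → square planar.
For [CoI₄]²−: Ligand charges: each iodide is −1. With an overall charge of −2 the cobalt centre must be in the +2 oxidation state. Cobalt is a group-9 element; Co(II) is therefore d⁷. For a high-spin 3d d⁷ ion with weak-field ligands the small Δₜ gives little square-planar CFSE advantage, so four ligands adopt the sterically favoured tetrahedral geometry. → tetrahedral.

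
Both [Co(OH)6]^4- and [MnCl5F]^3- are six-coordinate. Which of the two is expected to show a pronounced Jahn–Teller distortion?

[Co(OH)6]^4-: Ligand charges: each hydroxide is −1. With an overall charge of −4 the cobalt centre must be in the +2 oxidation state. Co sits in group 9, so the d-electron count is 9 − 2 = 7. Hydroxide is a weak-field ligand for a first-row metal, so the complex is high-spin. The d⁷ configuration leaves the e_g set evenly filled (or empty) — no strong Jahn–Teller driving force.
[MnCl5F]^3-: Ligand charges: each chloride is −1; each fluoride is −1. With an overall charge of −3 the manganese centre must be in the +3 oxidation state. Mn sits in group 7, so the d-electron count is 7 − 3 = 4. Chloride and fluoride are weak-field ligands for a first-row metal, so the complex is high-spin. The t₂g³e_g¹ (high-spin) configuration has an unevenly filled e_g set; the Jahn–Teller theorem predicts a tetragonal distortion (typically axial elongation) to lift the degeneracy.

[MnCl5F]^3-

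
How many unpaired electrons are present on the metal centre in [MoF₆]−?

Ligand charges: each fluoride is −1. With an overall charge of −1 the molybdenum centre must be in the +5 oxidation state.
Molybdenum is a group-6 element; Mo(V) is therefore d¹.
In an octahedral field the d¹ configuration is t₂g¹e_g⁰ (only one arrangement possible), giving 1 unpaired electron.

1 unpaired electron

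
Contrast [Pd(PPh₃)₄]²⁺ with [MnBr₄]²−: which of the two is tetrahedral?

For [Pd(PPh₃)₄]²⁺: Summing ligand charges against the +2 overall charge gives an oxidation state of +2 for palladium. Pd sits in group 10, so the d-electron count is 10 − 2 = 8. A 4d d⁸ ion has a large crystal-field splitting; square planar leaves the high-energy d_{x²−y²} orbital empty and maximises CFSE. → square planar.
For [MnBr₄]²−: Each bromide is −1; balancing the −2 overall charge requires Mn(II). Group 7 minus oxidation state 2 gives a d⁵ configuration. A high-spin d⁵ ion has zero CFSE in either geometry, so four ligands adopt the sterically favoured tetrahedral geometry. → tetrahedral.

[MnBr₄]²−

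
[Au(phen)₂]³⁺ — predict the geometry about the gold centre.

square planar

1,10-phenanthroline is neutral; balancing the +3 overall charge requires Au(III).
Au sits in group 11, so the d-electron count is 11 − 3 = 8.
Counting donor atoms: 2×1,10-phenanthroline (bidentate) → 4 donors. Coordination number = 4.
A 5d d⁸ ion has a large crystal-field splitting; square planar leaves the high-energy d_{x²−y²} orbital empty and maximises CFSE.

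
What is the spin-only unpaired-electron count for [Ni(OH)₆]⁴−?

2 unpaired electrons

Ligand charges: each hydroxide is −1. With an overall charge of −4 the nickel centre must be in the +2 oxidation state.
Group 10 minus oxidation state 2 gives a d⁸ configuration.
In an octahedral field the d⁸ configuration is t₂g⁶e_g² (only one arrangement possible), giving 2 unpaired electrons.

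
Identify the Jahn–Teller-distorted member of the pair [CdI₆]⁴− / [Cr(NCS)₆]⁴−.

[Cr(NCS)₆]⁴−

[CdI₆]⁴−: Summing ligand charges against the −4 overall charge gives an oxidation state of +2 for cadmium. Group 12 minus oxidation state 2 gives a d¹⁰ configuration. The d¹⁰ configuration leaves the e_g set evenly filled (or empty) — no strong Jahn–Teller driving force.
[Cr(NCS)₆]⁴−: Each isothiocyanate is −1; balancing the −4 overall charge requires Cr(II). Cr sits in group 6, so the d-electron count is 6 − 2 = 4. Isothiocyanate is a weak-field ligand for a first-row metal, so the complex is high-spin. The t₂g³e_g¹ (high-spin) configuration has an unevenly filled e_g set; the Jahn–Teller theorem predicts a tetragonal distortion (typically axial elongation) to lift the degeneracy.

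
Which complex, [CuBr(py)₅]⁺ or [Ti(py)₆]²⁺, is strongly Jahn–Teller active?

[CuBr(py)₅]⁺

[CuBr(py)₅]⁺: Ligand charges: each bromide is −1; pyridine is neutral. With an overall charge of +1 the copper centre must be in the +2 oxidation state. Copper is a group-11 element; Cu(II) is therefore d⁹. The t₂g⁶e_g³ configuration has an unevenly filled e_g set; the Jahn–Teller theorem predicts a tetragonal distortion (typically axial elongation) to lift the degeneracy.
[Ti(py)₆]²⁺: Ligand charges: pyridine is neutral. With an overall charge of +2 the titanium centre must be in the +2 oxidation state. Ti sits in group 4, so the d-electron count is 4 − 2 = 2. The d² configuration leaves the e_g set evenly filled (or empty) — no strong Jahn–Teller driving force.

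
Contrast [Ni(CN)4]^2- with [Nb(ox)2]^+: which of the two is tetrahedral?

[Nb(ox)2]^+

For [Ni(CN)4]^2-: Summing ligand charges against the −2 overall charge gives an oxidation state of +2 for nickel. Ni sits in group 10, so the d-electron count is 10 − 2 = 8. Cyanide is a strong-field ligand (high in the spectrochemical series). A 3d d⁸ ion with strong-field ligands gains enough CFSE to favour square planar over tetrahedral. → square planar.
For [Nb(ox)2]^+: Ligand charges: each oxalate is −2. With an overall charge of +1 the niobium centre must be in the +5 oxidation state. Nb sits in group 5, so the d-electron count is 5 − 5 = 0. A d⁰ ion has no crystal-field stabilisation preference between square planar and tetrahedral, so four ligands adopt the sterically favoured tetrahedral geometry. → tetrahedral.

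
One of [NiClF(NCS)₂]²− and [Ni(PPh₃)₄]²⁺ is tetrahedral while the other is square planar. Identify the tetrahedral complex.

[NiClF(NCS)₂]²−

For [NiClF(NCS)₂]²−: Summing ligand charges against the −2 overall charge gives an oxidation state of +2 for nickel. Ni sits in group 10, so the d-electron count is 10 − 2 = 8. Chloride, fluoride, and isothiocyanate are weak-field ligands. With weak-field ligands the CFSE gain from square planar is small, so a 3d d⁸ ion takes the sterically preferred tetrahedral geometry. → tetrahedral.
For [Ni(PPh₃)₄]²⁺: Summing ligand charges against the +2 overall charge gives an oxidation state of +2 for nickel. Ni sits in group 10, so the d-electron count is 10 − 2 = 8. Triphenylphosphine is a strong-field ligand (high in the spectrochemical series). A 3d d⁸ ion with strong-field ligands gains enough CFSE to favour square planar over tetrahedral. → square planar.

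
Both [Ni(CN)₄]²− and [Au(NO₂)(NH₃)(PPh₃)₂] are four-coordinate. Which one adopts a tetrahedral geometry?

[Au(NO₂)(NH₃)(PPh₃)₂]

For [Ni(CN)₄]²−: Ligand charges: each cyanide is −1. With an overall charge of −2 the nickel centre must be in the +2 oxidation state. Nickel is a group-10 element; Ni(II) is therefore d⁸. Cyanide is a strong-field ligand (high in the spectrochemical series). A 3d d⁸ ion with strong-field ligands gains enough CFSE to favour square planar over tetrahedral. → square planar.
For [Au(NO₂)(NH₃)(PPh₃)₂]: Summing ligand charges against the 0 overall charge gives an oxidation state of +1 for gold. Group 11 minus oxidation state 1 gives a d¹⁰ configuration. A d¹⁰ ion has no crystal-field stabilisation preference between square planar and tetrahedral, so four ligands adopt the sterically favoured tetrahedral geometry. → tetrahedral.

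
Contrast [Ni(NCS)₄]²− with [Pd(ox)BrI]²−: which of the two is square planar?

[Pd(ox)BrI]²−

For [Ni(NCS)₄]²−: Summing ligand charges against the −2 overall charge gives an oxidation state of +2 for nickel. Group 10 minus oxidation state 2 gives a d⁸ configuration. Isothiocyanate is a weak-field ligand. With weak-field ligands the CFSE gain from square planar is small, so a 3d d⁸ ion takes the sterically preferred tetrahedral geometry. → tetrahedral.
For [Pd(ox)BrI]²−: Ligand charges: each oxalate is −2; each bromide is −1; each iodide is −1. With an overall charge of −2 the palladium centre must be in the +2 oxidation state. Group 10 minus oxidation state 2 gives a d⁸ configuration. A 4d d⁸ ion has a large crystal-field splitting; square planar leaves the high-energy d_{x²−y²} orbital empty and maximises CFSE. → square planar.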